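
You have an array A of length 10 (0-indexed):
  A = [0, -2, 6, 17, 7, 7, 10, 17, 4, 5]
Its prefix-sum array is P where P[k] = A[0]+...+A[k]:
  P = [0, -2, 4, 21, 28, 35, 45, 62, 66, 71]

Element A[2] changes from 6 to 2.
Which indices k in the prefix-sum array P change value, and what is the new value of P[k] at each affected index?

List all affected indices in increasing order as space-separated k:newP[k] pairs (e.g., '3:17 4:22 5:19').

Answer: 2:0 3:17 4:24 5:31 6:41 7:58 8:62 9:67

Derivation:
P[k] = A[0] + ... + A[k]
P[k] includes A[2] iff k >= 2
Affected indices: 2, 3, ..., 9; delta = -4
  P[2]: 4 + -4 = 0
  P[3]: 21 + -4 = 17
  P[4]: 28 + -4 = 24
  P[5]: 35 + -4 = 31
  P[6]: 45 + -4 = 41
  P[7]: 62 + -4 = 58
  P[8]: 66 + -4 = 62
  P[9]: 71 + -4 = 67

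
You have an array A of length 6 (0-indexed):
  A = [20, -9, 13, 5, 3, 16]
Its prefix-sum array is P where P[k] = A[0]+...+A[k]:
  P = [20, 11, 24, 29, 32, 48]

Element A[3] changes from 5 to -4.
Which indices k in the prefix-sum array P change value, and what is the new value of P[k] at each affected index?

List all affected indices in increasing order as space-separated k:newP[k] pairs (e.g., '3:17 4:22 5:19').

P[k] = A[0] + ... + A[k]
P[k] includes A[3] iff k >= 3
Affected indices: 3, 4, ..., 5; delta = -9
  P[3]: 29 + -9 = 20
  P[4]: 32 + -9 = 23
  P[5]: 48 + -9 = 39

Answer: 3:20 4:23 5:39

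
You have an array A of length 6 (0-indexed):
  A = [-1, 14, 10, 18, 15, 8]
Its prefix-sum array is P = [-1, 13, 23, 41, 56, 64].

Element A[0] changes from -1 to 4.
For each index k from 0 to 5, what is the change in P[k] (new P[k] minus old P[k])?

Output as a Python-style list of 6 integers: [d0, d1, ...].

Element change: A[0] -1 -> 4, delta = 5
For k < 0: P[k] unchanged, delta_P[k] = 0
For k >= 0: P[k] shifts by exactly 5
Delta array: [5, 5, 5, 5, 5, 5]

Answer: [5, 5, 5, 5, 5, 5]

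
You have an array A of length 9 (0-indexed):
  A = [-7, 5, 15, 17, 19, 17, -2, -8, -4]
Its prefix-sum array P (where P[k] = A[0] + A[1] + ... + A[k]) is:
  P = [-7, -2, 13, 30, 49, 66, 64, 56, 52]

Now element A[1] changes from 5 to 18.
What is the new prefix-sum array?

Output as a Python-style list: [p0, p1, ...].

Change: A[1] 5 -> 18, delta = 13
P[k] for k < 1: unchanged (A[1] not included)
P[k] for k >= 1: shift by delta = 13
  P[0] = -7 + 0 = -7
  P[1] = -2 + 13 = 11
  P[2] = 13 + 13 = 26
  P[3] = 30 + 13 = 43
  P[4] = 49 + 13 = 62
  P[5] = 66 + 13 = 79
  P[6] = 64 + 13 = 77
  P[7] = 56 + 13 = 69
  P[8] = 52 + 13 = 65

Answer: [-7, 11, 26, 43, 62, 79, 77, 69, 65]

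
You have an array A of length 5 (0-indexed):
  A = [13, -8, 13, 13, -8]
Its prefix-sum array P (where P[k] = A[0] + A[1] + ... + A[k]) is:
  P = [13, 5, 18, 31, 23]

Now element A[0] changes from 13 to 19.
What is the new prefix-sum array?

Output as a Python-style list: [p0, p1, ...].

Change: A[0] 13 -> 19, delta = 6
P[k] for k < 0: unchanged (A[0] not included)
P[k] for k >= 0: shift by delta = 6
  P[0] = 13 + 6 = 19
  P[1] = 5 + 6 = 11
  P[2] = 18 + 6 = 24
  P[3] = 31 + 6 = 37
  P[4] = 23 + 6 = 29

Answer: [19, 11, 24, 37, 29]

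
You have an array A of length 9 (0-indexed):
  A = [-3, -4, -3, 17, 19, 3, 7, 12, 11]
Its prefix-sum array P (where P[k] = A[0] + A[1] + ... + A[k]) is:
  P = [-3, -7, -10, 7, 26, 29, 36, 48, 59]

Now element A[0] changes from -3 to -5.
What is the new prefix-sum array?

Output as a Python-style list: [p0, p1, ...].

Answer: [-5, -9, -12, 5, 24, 27, 34, 46, 57]

Derivation:
Change: A[0] -3 -> -5, delta = -2
P[k] for k < 0: unchanged (A[0] not included)
P[k] for k >= 0: shift by delta = -2
  P[0] = -3 + -2 = -5
  P[1] = -7 + -2 = -9
  P[2] = -10 + -2 = -12
  P[3] = 7 + -2 = 5
  P[4] = 26 + -2 = 24
  P[5] = 29 + -2 = 27
  P[6] = 36 + -2 = 34
  P[7] = 48 + -2 = 46
  P[8] = 59 + -2 = 57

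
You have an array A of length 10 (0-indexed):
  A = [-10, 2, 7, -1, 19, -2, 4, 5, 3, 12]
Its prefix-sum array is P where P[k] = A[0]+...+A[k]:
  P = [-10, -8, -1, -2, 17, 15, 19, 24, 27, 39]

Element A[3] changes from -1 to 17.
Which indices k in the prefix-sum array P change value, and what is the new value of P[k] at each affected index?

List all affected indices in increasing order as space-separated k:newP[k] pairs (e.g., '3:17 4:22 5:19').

Answer: 3:16 4:35 5:33 6:37 7:42 8:45 9:57

Derivation:
P[k] = A[0] + ... + A[k]
P[k] includes A[3] iff k >= 3
Affected indices: 3, 4, ..., 9; delta = 18
  P[3]: -2 + 18 = 16
  P[4]: 17 + 18 = 35
  P[5]: 15 + 18 = 33
  P[6]: 19 + 18 = 37
  P[7]: 24 + 18 = 42
  P[8]: 27 + 18 = 45
  P[9]: 39 + 18 = 57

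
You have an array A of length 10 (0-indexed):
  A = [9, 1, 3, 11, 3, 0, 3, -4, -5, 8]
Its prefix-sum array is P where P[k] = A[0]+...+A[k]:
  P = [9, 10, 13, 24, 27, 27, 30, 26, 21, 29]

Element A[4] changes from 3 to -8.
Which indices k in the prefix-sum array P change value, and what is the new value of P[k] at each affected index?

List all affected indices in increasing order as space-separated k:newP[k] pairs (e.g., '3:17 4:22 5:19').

P[k] = A[0] + ... + A[k]
P[k] includes A[4] iff k >= 4
Affected indices: 4, 5, ..., 9; delta = -11
  P[4]: 27 + -11 = 16
  P[5]: 27 + -11 = 16
  P[6]: 30 + -11 = 19
  P[7]: 26 + -11 = 15
  P[8]: 21 + -11 = 10
  P[9]: 29 + -11 = 18

Answer: 4:16 5:16 6:19 7:15 8:10 9:18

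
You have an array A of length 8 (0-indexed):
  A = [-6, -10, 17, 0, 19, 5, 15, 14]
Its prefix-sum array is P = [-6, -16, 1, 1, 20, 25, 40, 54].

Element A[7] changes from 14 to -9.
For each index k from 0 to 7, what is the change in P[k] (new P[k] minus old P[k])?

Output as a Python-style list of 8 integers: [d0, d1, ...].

Answer: [0, 0, 0, 0, 0, 0, 0, -23]

Derivation:
Element change: A[7] 14 -> -9, delta = -23
For k < 7: P[k] unchanged, delta_P[k] = 0
For k >= 7: P[k] shifts by exactly -23
Delta array: [0, 0, 0, 0, 0, 0, 0, -23]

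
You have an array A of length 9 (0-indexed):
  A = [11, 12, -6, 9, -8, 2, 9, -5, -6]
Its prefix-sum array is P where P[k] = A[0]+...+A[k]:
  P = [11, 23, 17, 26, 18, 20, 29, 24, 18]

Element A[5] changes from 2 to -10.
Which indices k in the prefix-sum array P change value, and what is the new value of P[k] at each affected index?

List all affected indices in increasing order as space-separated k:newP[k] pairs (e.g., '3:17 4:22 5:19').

Answer: 5:8 6:17 7:12 8:6

Derivation:
P[k] = A[0] + ... + A[k]
P[k] includes A[5] iff k >= 5
Affected indices: 5, 6, ..., 8; delta = -12
  P[5]: 20 + -12 = 8
  P[6]: 29 + -12 = 17
  P[7]: 24 + -12 = 12
  P[8]: 18 + -12 = 6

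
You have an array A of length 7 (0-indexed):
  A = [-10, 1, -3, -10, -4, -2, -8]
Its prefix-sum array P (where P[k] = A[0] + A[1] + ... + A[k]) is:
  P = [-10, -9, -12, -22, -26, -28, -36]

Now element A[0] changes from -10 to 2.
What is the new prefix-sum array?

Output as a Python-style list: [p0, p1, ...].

Answer: [2, 3, 0, -10, -14, -16, -24]

Derivation:
Change: A[0] -10 -> 2, delta = 12
P[k] for k < 0: unchanged (A[0] not included)
P[k] for k >= 0: shift by delta = 12
  P[0] = -10 + 12 = 2
  P[1] = -9 + 12 = 3
  P[2] = -12 + 12 = 0
  P[3] = -22 + 12 = -10
  P[4] = -26 + 12 = -14
  P[5] = -28 + 12 = -16
  P[6] = -36 + 12 = -24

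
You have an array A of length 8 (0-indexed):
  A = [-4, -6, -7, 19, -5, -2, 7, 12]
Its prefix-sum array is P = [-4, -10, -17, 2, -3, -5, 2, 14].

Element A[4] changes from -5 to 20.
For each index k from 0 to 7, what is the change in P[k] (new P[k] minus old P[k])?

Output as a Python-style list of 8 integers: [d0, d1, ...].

Answer: [0, 0, 0, 0, 25, 25, 25, 25]

Derivation:
Element change: A[4] -5 -> 20, delta = 25
For k < 4: P[k] unchanged, delta_P[k] = 0
For k >= 4: P[k] shifts by exactly 25
Delta array: [0, 0, 0, 0, 25, 25, 25, 25]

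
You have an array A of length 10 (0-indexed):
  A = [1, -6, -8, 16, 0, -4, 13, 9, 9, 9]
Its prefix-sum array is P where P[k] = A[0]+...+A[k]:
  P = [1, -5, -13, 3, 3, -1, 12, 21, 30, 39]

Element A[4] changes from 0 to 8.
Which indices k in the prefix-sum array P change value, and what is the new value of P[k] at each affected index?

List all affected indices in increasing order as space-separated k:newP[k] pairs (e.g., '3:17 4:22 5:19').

P[k] = A[0] + ... + A[k]
P[k] includes A[4] iff k >= 4
Affected indices: 4, 5, ..., 9; delta = 8
  P[4]: 3 + 8 = 11
  P[5]: -1 + 8 = 7
  P[6]: 12 + 8 = 20
  P[7]: 21 + 8 = 29
  P[8]: 30 + 8 = 38
  P[9]: 39 + 8 = 47

Answer: 4:11 5:7 6:20 7:29 8:38 9:47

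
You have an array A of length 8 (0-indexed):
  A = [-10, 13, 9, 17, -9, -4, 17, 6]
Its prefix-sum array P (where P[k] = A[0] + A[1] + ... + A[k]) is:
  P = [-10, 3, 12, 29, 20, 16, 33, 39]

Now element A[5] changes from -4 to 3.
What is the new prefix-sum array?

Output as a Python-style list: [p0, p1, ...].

Answer: [-10, 3, 12, 29, 20, 23, 40, 46]

Derivation:
Change: A[5] -4 -> 3, delta = 7
P[k] for k < 5: unchanged (A[5] not included)
P[k] for k >= 5: shift by delta = 7
  P[0] = -10 + 0 = -10
  P[1] = 3 + 0 = 3
  P[2] = 12 + 0 = 12
  P[3] = 29 + 0 = 29
  P[4] = 20 + 0 = 20
  P[5] = 16 + 7 = 23
  P[6] = 33 + 7 = 40
  P[7] = 39 + 7 = 46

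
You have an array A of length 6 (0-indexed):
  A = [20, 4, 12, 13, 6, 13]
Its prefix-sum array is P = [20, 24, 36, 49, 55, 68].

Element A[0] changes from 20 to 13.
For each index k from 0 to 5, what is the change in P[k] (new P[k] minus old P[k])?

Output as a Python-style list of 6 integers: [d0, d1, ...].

Answer: [-7, -7, -7, -7, -7, -7]

Derivation:
Element change: A[0] 20 -> 13, delta = -7
For k < 0: P[k] unchanged, delta_P[k] = 0
For k >= 0: P[k] shifts by exactly -7
Delta array: [-7, -7, -7, -7, -7, -7]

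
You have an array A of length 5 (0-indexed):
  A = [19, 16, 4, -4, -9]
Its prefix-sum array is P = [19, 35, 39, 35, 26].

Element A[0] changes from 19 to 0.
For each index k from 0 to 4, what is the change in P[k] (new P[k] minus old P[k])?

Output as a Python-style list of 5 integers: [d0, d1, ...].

Answer: [-19, -19, -19, -19, -19]

Derivation:
Element change: A[0] 19 -> 0, delta = -19
For k < 0: P[k] unchanged, delta_P[k] = 0
For k >= 0: P[k] shifts by exactly -19
Delta array: [-19, -19, -19, -19, -19]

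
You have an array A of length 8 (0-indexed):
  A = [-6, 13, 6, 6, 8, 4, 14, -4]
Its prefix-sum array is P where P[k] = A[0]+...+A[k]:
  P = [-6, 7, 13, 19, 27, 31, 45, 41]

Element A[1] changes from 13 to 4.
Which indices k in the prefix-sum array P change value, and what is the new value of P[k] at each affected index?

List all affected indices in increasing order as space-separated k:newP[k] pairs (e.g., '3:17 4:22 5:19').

P[k] = A[0] + ... + A[k]
P[k] includes A[1] iff k >= 1
Affected indices: 1, 2, ..., 7; delta = -9
  P[1]: 7 + -9 = -2
  P[2]: 13 + -9 = 4
  P[3]: 19 + -9 = 10
  P[4]: 27 + -9 = 18
  P[5]: 31 + -9 = 22
  P[6]: 45 + -9 = 36
  P[7]: 41 + -9 = 32

Answer: 1:-2 2:4 3:10 4:18 5:22 6:36 7:32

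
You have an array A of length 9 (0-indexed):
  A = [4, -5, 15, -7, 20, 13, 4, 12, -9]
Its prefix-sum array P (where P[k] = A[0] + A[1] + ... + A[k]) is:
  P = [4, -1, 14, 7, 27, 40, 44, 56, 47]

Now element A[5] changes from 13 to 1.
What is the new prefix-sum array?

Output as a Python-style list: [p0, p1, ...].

Change: A[5] 13 -> 1, delta = -12
P[k] for k < 5: unchanged (A[5] not included)
P[k] for k >= 5: shift by delta = -12
  P[0] = 4 + 0 = 4
  P[1] = -1 + 0 = -1
  P[2] = 14 + 0 = 14
  P[3] = 7 + 0 = 7
  P[4] = 27 + 0 = 27
  P[5] = 40 + -12 = 28
  P[6] = 44 + -12 = 32
  P[7] = 56 + -12 = 44
  P[8] = 47 + -12 = 35

Answer: [4, -1, 14, 7, 27, 28, 32, 44, 35]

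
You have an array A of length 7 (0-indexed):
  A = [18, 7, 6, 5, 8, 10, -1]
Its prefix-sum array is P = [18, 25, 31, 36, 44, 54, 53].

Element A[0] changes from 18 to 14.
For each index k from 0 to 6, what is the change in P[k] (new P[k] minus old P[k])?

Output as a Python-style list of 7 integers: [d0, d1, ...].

Answer: [-4, -4, -4, -4, -4, -4, -4]

Derivation:
Element change: A[0] 18 -> 14, delta = -4
For k < 0: P[k] unchanged, delta_P[k] = 0
For k >= 0: P[k] shifts by exactly -4
Delta array: [-4, -4, -4, -4, -4, -4, -4]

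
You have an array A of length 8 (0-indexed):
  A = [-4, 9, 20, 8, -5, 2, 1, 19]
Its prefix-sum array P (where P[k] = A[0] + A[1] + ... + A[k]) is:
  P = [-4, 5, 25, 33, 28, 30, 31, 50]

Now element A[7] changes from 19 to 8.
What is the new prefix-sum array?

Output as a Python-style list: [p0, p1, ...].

Answer: [-4, 5, 25, 33, 28, 30, 31, 39]

Derivation:
Change: A[7] 19 -> 8, delta = -11
P[k] for k < 7: unchanged (A[7] not included)
P[k] for k >= 7: shift by delta = -11
  P[0] = -4 + 0 = -4
  P[1] = 5 + 0 = 5
  P[2] = 25 + 0 = 25
  P[3] = 33 + 0 = 33
  P[4] = 28 + 0 = 28
  P[5] = 30 + 0 = 30
  P[6] = 31 + 0 = 31
  P[7] = 50 + -11 = 39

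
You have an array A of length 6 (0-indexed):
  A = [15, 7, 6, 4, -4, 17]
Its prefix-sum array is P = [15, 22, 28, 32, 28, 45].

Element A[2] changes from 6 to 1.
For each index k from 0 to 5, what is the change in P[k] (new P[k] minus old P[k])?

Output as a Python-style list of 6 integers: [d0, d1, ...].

Answer: [0, 0, -5, -5, -5, -5]

Derivation:
Element change: A[2] 6 -> 1, delta = -5
For k < 2: P[k] unchanged, delta_P[k] = 0
For k >= 2: P[k] shifts by exactly -5
Delta array: [0, 0, -5, -5, -5, -5]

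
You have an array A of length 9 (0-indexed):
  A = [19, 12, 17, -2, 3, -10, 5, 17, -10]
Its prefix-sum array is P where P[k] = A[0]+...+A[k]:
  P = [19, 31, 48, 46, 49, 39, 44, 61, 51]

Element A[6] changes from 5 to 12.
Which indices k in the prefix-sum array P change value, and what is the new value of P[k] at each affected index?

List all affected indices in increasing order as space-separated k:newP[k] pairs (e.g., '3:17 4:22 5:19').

P[k] = A[0] + ... + A[k]
P[k] includes A[6] iff k >= 6
Affected indices: 6, 7, ..., 8; delta = 7
  P[6]: 44 + 7 = 51
  P[7]: 61 + 7 = 68
  P[8]: 51 + 7 = 58

Answer: 6:51 7:68 8:58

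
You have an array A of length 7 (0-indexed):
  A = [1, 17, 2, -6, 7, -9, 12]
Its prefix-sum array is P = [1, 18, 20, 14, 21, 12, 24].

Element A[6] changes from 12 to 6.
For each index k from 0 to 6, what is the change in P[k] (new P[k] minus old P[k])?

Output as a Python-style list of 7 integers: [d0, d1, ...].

Element change: A[6] 12 -> 6, delta = -6
For k < 6: P[k] unchanged, delta_P[k] = 0
For k >= 6: P[k] shifts by exactly -6
Delta array: [0, 0, 0, 0, 0, 0, -6]

Answer: [0, 0, 0, 0, 0, 0, -6]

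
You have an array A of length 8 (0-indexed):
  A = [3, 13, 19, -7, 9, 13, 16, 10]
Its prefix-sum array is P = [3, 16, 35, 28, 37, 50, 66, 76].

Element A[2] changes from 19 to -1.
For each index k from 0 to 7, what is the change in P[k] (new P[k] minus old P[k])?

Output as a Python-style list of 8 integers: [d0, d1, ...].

Element change: A[2] 19 -> -1, delta = -20
For k < 2: P[k] unchanged, delta_P[k] = 0
For k >= 2: P[k] shifts by exactly -20
Delta array: [0, 0, -20, -20, -20, -20, -20, -20]

Answer: [0, 0, -20, -20, -20, -20, -20, -20]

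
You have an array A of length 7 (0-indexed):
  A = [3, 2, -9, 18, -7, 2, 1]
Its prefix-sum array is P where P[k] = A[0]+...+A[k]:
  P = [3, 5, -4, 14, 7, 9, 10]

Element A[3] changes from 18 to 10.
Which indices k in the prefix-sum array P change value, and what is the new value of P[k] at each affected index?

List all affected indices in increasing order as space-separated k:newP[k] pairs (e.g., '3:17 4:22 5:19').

Answer: 3:6 4:-1 5:1 6:2

Derivation:
P[k] = A[0] + ... + A[k]
P[k] includes A[3] iff k >= 3
Affected indices: 3, 4, ..., 6; delta = -8
  P[3]: 14 + -8 = 6
  P[4]: 7 + -8 = -1
  P[5]: 9 + -8 = 1
  P[6]: 10 + -8 = 2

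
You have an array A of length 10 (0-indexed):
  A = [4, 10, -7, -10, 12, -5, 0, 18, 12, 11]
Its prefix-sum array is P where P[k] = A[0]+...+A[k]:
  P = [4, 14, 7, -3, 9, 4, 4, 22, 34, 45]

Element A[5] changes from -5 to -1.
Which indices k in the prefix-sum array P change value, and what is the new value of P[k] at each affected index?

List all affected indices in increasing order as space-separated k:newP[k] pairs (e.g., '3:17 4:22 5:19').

Answer: 5:8 6:8 7:26 8:38 9:49

Derivation:
P[k] = A[0] + ... + A[k]
P[k] includes A[5] iff k >= 5
Affected indices: 5, 6, ..., 9; delta = 4
  P[5]: 4 + 4 = 8
  P[6]: 4 + 4 = 8
  P[7]: 22 + 4 = 26
  P[8]: 34 + 4 = 38
  P[9]: 45 + 4 = 49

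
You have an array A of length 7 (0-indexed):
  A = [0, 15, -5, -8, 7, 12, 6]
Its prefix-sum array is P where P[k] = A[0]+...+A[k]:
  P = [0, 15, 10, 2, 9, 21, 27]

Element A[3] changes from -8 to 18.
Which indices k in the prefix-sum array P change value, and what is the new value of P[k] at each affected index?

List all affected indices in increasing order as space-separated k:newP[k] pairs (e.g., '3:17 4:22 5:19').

P[k] = A[0] + ... + A[k]
P[k] includes A[3] iff k >= 3
Affected indices: 3, 4, ..., 6; delta = 26
  P[3]: 2 + 26 = 28
  P[4]: 9 + 26 = 35
  P[5]: 21 + 26 = 47
  P[6]: 27 + 26 = 53

Answer: 3:28 4:35 5:47 6:53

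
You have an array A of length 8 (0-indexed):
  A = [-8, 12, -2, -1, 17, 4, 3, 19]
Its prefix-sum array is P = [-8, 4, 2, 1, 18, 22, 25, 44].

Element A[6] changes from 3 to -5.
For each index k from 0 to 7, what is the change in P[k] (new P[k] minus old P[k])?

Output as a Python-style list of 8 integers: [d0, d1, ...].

Element change: A[6] 3 -> -5, delta = -8
For k < 6: P[k] unchanged, delta_P[k] = 0
For k >= 6: P[k] shifts by exactly -8
Delta array: [0, 0, 0, 0, 0, 0, -8, -8]

Answer: [0, 0, 0, 0, 0, 0, -8, -8]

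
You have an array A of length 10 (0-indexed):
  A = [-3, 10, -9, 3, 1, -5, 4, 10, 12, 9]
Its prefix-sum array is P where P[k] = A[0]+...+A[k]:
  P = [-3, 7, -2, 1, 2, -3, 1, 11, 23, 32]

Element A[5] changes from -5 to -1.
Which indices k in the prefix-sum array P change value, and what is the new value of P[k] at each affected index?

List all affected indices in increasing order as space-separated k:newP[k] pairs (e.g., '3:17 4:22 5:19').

Answer: 5:1 6:5 7:15 8:27 9:36

Derivation:
P[k] = A[0] + ... + A[k]
P[k] includes A[5] iff k >= 5
Affected indices: 5, 6, ..., 9; delta = 4
  P[5]: -3 + 4 = 1
  P[6]: 1 + 4 = 5
  P[7]: 11 + 4 = 15
  P[8]: 23 + 4 = 27
  P[9]: 32 + 4 = 36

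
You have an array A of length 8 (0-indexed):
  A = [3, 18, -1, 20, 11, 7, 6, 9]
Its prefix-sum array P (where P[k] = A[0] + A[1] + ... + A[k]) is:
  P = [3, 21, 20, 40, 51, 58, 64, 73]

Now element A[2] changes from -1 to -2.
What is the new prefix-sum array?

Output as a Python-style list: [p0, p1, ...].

Change: A[2] -1 -> -2, delta = -1
P[k] for k < 2: unchanged (A[2] not included)
P[k] for k >= 2: shift by delta = -1
  P[0] = 3 + 0 = 3
  P[1] = 21 + 0 = 21
  P[2] = 20 + -1 = 19
  P[3] = 40 + -1 = 39
  P[4] = 51 + -1 = 50
  P[5] = 58 + -1 = 57
  P[6] = 64 + -1 = 63
  P[7] = 73 + -1 = 72

Answer: [3, 21, 19, 39, 50, 57, 63, 72]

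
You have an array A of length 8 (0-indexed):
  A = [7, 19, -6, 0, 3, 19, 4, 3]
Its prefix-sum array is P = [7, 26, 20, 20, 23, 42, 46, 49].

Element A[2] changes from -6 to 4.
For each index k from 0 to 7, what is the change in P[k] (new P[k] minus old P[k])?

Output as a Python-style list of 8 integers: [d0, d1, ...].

Element change: A[2] -6 -> 4, delta = 10
For k < 2: P[k] unchanged, delta_P[k] = 0
For k >= 2: P[k] shifts by exactly 10
Delta array: [0, 0, 10, 10, 10, 10, 10, 10]

Answer: [0, 0, 10, 10, 10, 10, 10, 10]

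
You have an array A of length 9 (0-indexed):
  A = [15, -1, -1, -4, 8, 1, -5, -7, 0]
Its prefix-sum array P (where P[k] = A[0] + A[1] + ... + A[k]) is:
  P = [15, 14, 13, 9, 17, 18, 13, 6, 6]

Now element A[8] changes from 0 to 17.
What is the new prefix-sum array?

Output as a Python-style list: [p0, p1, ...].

Change: A[8] 0 -> 17, delta = 17
P[k] for k < 8: unchanged (A[8] not included)
P[k] for k >= 8: shift by delta = 17
  P[0] = 15 + 0 = 15
  P[1] = 14 + 0 = 14
  P[2] = 13 + 0 = 13
  P[3] = 9 + 0 = 9
  P[4] = 17 + 0 = 17
  P[5] = 18 + 0 = 18
  P[6] = 13 + 0 = 13
  P[7] = 6 + 0 = 6
  P[8] = 6 + 17 = 23

Answer: [15, 14, 13, 9, 17, 18, 13, 6, 23]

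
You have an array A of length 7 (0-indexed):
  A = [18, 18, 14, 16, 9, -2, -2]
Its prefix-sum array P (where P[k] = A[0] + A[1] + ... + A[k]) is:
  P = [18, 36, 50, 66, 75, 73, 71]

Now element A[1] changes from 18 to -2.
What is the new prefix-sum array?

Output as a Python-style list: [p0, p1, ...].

Change: A[1] 18 -> -2, delta = -20
P[k] for k < 1: unchanged (A[1] not included)
P[k] for k >= 1: shift by delta = -20
  P[0] = 18 + 0 = 18
  P[1] = 36 + -20 = 16
  P[2] = 50 + -20 = 30
  P[3] = 66 + -20 = 46
  P[4] = 75 + -20 = 55
  P[5] = 73 + -20 = 53
  P[6] = 71 + -20 = 51

Answer: [18, 16, 30, 46, 55, 53, 51]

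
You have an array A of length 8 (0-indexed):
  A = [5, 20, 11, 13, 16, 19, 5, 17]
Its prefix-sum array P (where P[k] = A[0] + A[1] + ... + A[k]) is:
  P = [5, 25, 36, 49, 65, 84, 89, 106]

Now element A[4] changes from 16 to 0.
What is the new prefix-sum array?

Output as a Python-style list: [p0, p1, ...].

Change: A[4] 16 -> 0, delta = -16
P[k] for k < 4: unchanged (A[4] not included)
P[k] for k >= 4: shift by delta = -16
  P[0] = 5 + 0 = 5
  P[1] = 25 + 0 = 25
  P[2] = 36 + 0 = 36
  P[3] = 49 + 0 = 49
  P[4] = 65 + -16 = 49
  P[5] = 84 + -16 = 68
  P[6] = 89 + -16 = 73
  P[7] = 106 + -16 = 90

Answer: [5, 25, 36, 49, 49, 68, 73, 90]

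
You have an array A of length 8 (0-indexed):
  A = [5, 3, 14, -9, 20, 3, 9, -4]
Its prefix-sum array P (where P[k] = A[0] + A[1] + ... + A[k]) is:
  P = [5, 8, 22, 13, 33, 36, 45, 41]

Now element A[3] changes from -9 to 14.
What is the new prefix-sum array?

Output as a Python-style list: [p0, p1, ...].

Change: A[3] -9 -> 14, delta = 23
P[k] for k < 3: unchanged (A[3] not included)
P[k] for k >= 3: shift by delta = 23
  P[0] = 5 + 0 = 5
  P[1] = 8 + 0 = 8
  P[2] = 22 + 0 = 22
  P[3] = 13 + 23 = 36
  P[4] = 33 + 23 = 56
  P[5] = 36 + 23 = 59
  P[6] = 45 + 23 = 68
  P[7] = 41 + 23 = 64

Answer: [5, 8, 22, 36, 56, 59, 68, 64]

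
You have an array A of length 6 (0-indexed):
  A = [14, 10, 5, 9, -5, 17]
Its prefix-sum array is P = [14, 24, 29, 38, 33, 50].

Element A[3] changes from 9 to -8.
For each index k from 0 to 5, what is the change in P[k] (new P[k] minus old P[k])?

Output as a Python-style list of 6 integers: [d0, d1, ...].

Answer: [0, 0, 0, -17, -17, -17]

Derivation:
Element change: A[3] 9 -> -8, delta = -17
For k < 3: P[k] unchanged, delta_P[k] = 0
For k >= 3: P[k] shifts by exactly -17
Delta array: [0, 0, 0, -17, -17, -17]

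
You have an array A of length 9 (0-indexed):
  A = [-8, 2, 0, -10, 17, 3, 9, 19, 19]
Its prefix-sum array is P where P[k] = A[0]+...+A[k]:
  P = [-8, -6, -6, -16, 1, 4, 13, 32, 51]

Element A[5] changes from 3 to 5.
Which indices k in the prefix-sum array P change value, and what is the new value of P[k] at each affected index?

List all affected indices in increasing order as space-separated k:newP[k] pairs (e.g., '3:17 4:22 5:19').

Answer: 5:6 6:15 7:34 8:53

Derivation:
P[k] = A[0] + ... + A[k]
P[k] includes A[5] iff k >= 5
Affected indices: 5, 6, ..., 8; delta = 2
  P[5]: 4 + 2 = 6
  P[6]: 13 + 2 = 15
  P[7]: 32 + 2 = 34
  P[8]: 51 + 2 = 53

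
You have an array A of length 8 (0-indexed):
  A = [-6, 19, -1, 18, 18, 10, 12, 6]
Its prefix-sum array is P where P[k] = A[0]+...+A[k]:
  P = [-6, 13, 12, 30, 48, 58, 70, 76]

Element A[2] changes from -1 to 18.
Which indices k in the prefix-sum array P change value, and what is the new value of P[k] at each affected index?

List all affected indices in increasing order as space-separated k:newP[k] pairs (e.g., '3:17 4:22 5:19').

P[k] = A[0] + ... + A[k]
P[k] includes A[2] iff k >= 2
Affected indices: 2, 3, ..., 7; delta = 19
  P[2]: 12 + 19 = 31
  P[3]: 30 + 19 = 49
  P[4]: 48 + 19 = 67
  P[5]: 58 + 19 = 77
  P[6]: 70 + 19 = 89
  P[7]: 76 + 19 = 95

Answer: 2:31 3:49 4:67 5:77 6:89 7:95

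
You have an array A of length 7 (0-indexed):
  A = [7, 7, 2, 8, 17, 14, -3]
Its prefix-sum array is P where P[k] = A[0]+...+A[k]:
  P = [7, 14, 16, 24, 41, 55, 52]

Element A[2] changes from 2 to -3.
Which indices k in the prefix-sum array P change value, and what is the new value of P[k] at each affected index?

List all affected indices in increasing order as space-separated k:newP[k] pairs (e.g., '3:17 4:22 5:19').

Answer: 2:11 3:19 4:36 5:50 6:47

Derivation:
P[k] = A[0] + ... + A[k]
P[k] includes A[2] iff k >= 2
Affected indices: 2, 3, ..., 6; delta = -5
  P[2]: 16 + -5 = 11
  P[3]: 24 + -5 = 19
  P[4]: 41 + -5 = 36
  P[5]: 55 + -5 = 50
  P[6]: 52 + -5 = 47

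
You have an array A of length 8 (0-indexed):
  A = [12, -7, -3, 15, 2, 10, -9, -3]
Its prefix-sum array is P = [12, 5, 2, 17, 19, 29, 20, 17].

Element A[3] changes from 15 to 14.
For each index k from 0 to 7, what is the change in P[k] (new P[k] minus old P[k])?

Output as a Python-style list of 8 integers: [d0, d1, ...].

Answer: [0, 0, 0, -1, -1, -1, -1, -1]

Derivation:
Element change: A[3] 15 -> 14, delta = -1
For k < 3: P[k] unchanged, delta_P[k] = 0
For k >= 3: P[k] shifts by exactly -1
Delta array: [0, 0, 0, -1, -1, -1, -1, -1]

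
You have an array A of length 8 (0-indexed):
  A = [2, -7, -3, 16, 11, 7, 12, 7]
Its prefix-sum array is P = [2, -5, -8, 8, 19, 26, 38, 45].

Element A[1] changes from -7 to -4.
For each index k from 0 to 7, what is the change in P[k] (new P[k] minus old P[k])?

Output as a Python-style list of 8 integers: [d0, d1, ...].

Element change: A[1] -7 -> -4, delta = 3
For k < 1: P[k] unchanged, delta_P[k] = 0
For k >= 1: P[k] shifts by exactly 3
Delta array: [0, 3, 3, 3, 3, 3, 3, 3]

Answer: [0, 3, 3, 3, 3, 3, 3, 3]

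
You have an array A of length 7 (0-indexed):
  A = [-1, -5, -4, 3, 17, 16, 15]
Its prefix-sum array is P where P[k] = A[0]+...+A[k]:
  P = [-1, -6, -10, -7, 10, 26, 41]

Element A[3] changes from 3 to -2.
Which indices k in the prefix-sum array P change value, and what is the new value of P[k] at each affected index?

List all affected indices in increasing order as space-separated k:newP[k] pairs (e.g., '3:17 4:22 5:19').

P[k] = A[0] + ... + A[k]
P[k] includes A[3] iff k >= 3
Affected indices: 3, 4, ..., 6; delta = -5
  P[3]: -7 + -5 = -12
  P[4]: 10 + -5 = 5
  P[5]: 26 + -5 = 21
  P[6]: 41 + -5 = 36

Answer: 3:-12 4:5 5:21 6:36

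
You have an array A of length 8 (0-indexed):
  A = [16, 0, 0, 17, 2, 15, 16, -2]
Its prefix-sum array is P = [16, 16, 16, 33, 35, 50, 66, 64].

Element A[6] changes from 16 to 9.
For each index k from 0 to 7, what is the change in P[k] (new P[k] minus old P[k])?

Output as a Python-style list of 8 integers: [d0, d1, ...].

Element change: A[6] 16 -> 9, delta = -7
For k < 6: P[k] unchanged, delta_P[k] = 0
For k >= 6: P[k] shifts by exactly -7
Delta array: [0, 0, 0, 0, 0, 0, -7, -7]

Answer: [0, 0, 0, 0, 0, 0, -7, -7]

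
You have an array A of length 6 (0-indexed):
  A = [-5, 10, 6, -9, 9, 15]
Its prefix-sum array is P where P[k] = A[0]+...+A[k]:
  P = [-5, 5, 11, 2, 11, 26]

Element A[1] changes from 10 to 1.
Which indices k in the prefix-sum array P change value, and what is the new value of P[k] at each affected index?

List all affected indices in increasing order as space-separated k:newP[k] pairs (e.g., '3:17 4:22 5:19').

P[k] = A[0] + ... + A[k]
P[k] includes A[1] iff k >= 1
Affected indices: 1, 2, ..., 5; delta = -9
  P[1]: 5 + -9 = -4
  P[2]: 11 + -9 = 2
  P[3]: 2 + -9 = -7
  P[4]: 11 + -9 = 2
  P[5]: 26 + -9 = 17

Answer: 1:-4 2:2 3:-7 4:2 5:17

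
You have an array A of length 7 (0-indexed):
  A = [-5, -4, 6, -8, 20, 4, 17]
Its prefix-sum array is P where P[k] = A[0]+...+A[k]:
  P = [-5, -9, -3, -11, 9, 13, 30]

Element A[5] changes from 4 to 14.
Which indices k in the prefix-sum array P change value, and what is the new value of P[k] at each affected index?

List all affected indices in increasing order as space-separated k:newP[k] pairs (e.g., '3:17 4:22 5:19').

P[k] = A[0] + ... + A[k]
P[k] includes A[5] iff k >= 5
Affected indices: 5, 6, ..., 6; delta = 10
  P[5]: 13 + 10 = 23
  P[6]: 30 + 10 = 40

Answer: 5:23 6:40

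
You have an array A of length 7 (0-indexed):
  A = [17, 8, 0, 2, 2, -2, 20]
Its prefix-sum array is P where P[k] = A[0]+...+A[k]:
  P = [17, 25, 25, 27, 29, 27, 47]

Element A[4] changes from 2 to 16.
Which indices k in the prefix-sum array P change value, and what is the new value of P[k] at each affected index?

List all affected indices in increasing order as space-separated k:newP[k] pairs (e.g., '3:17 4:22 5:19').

Answer: 4:43 5:41 6:61

Derivation:
P[k] = A[0] + ... + A[k]
P[k] includes A[4] iff k >= 4
Affected indices: 4, 5, ..., 6; delta = 14
  P[4]: 29 + 14 = 43
  P[5]: 27 + 14 = 41
  P[6]: 47 + 14 = 61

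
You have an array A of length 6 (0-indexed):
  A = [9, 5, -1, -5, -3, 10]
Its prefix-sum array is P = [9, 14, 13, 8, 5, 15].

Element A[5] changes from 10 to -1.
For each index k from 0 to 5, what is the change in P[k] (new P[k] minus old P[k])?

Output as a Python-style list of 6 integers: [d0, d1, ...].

Answer: [0, 0, 0, 0, 0, -11]

Derivation:
Element change: A[5] 10 -> -1, delta = -11
For k < 5: P[k] unchanged, delta_P[k] = 0
For k >= 5: P[k] shifts by exactly -11
Delta array: [0, 0, 0, 0, 0, -11]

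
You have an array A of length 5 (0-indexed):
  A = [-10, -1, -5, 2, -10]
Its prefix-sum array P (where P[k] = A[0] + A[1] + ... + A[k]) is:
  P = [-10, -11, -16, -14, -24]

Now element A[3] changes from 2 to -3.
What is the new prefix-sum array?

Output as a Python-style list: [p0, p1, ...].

Change: A[3] 2 -> -3, delta = -5
P[k] for k < 3: unchanged (A[3] not included)
P[k] for k >= 3: shift by delta = -5
  P[0] = -10 + 0 = -10
  P[1] = -11 + 0 = -11
  P[2] = -16 + 0 = -16
  P[3] = -14 + -5 = -19
  P[4] = -24 + -5 = -29

Answer: [-10, -11, -16, -19, -29]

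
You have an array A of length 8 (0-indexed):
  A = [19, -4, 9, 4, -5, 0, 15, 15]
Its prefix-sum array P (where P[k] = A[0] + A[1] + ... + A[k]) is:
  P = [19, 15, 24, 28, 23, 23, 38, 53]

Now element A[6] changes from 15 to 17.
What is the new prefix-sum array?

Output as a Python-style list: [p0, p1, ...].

Answer: [19, 15, 24, 28, 23, 23, 40, 55]

Derivation:
Change: A[6] 15 -> 17, delta = 2
P[k] for k < 6: unchanged (A[6] not included)
P[k] for k >= 6: shift by delta = 2
  P[0] = 19 + 0 = 19
  P[1] = 15 + 0 = 15
  P[2] = 24 + 0 = 24
  P[3] = 28 + 0 = 28
  P[4] = 23 + 0 = 23
  P[5] = 23 + 0 = 23
  P[6] = 38 + 2 = 40
  P[7] = 53 + 2 = 55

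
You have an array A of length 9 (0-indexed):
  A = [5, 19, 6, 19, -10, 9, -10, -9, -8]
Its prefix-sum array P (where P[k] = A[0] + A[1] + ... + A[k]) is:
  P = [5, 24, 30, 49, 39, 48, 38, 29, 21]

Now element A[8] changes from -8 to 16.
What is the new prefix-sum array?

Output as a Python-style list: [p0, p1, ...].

Change: A[8] -8 -> 16, delta = 24
P[k] for k < 8: unchanged (A[8] not included)
P[k] for k >= 8: shift by delta = 24
  P[0] = 5 + 0 = 5
  P[1] = 24 + 0 = 24
  P[2] = 30 + 0 = 30
  P[3] = 49 + 0 = 49
  P[4] = 39 + 0 = 39
  P[5] = 48 + 0 = 48
  P[6] = 38 + 0 = 38
  P[7] = 29 + 0 = 29
  P[8] = 21 + 24 = 45

Answer: [5, 24, 30, 49, 39, 48, 38, 29, 45]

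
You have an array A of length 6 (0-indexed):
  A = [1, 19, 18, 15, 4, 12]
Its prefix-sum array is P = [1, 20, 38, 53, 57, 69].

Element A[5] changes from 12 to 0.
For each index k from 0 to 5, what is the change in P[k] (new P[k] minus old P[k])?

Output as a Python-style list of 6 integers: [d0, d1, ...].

Element change: A[5] 12 -> 0, delta = -12
For k < 5: P[k] unchanged, delta_P[k] = 0
For k >= 5: P[k] shifts by exactly -12
Delta array: [0, 0, 0, 0, 0, -12]

Answer: [0, 0, 0, 0, 0, -12]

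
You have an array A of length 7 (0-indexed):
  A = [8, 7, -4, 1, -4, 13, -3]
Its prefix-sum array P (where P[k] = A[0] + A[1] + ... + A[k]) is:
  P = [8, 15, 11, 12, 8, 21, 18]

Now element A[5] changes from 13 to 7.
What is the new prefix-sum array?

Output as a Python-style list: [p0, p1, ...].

Answer: [8, 15, 11, 12, 8, 15, 12]

Derivation:
Change: A[5] 13 -> 7, delta = -6
P[k] for k < 5: unchanged (A[5] not included)
P[k] for k >= 5: shift by delta = -6
  P[0] = 8 + 0 = 8
  P[1] = 15 + 0 = 15
  P[2] = 11 + 0 = 11
  P[3] = 12 + 0 = 12
  P[4] = 8 + 0 = 8
  P[5] = 21 + -6 = 15
  P[6] = 18 + -6 = 12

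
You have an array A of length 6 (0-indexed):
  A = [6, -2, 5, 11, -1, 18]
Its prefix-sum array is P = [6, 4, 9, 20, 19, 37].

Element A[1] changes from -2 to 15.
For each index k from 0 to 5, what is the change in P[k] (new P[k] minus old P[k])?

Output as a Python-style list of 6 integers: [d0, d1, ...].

Element change: A[1] -2 -> 15, delta = 17
For k < 1: P[k] unchanged, delta_P[k] = 0
For k >= 1: P[k] shifts by exactly 17
Delta array: [0, 17, 17, 17, 17, 17]

Answer: [0, 17, 17, 17, 17, 17]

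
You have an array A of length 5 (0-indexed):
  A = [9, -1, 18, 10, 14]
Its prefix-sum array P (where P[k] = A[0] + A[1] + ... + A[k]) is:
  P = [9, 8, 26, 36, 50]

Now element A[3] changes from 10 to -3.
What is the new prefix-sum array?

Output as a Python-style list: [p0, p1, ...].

Change: A[3] 10 -> -3, delta = -13
P[k] for k < 3: unchanged (A[3] not included)
P[k] for k >= 3: shift by delta = -13
  P[0] = 9 + 0 = 9
  P[1] = 8 + 0 = 8
  P[2] = 26 + 0 = 26
  P[3] = 36 + -13 = 23
  P[4] = 50 + -13 = 37

Answer: [9, 8, 26, 23, 37]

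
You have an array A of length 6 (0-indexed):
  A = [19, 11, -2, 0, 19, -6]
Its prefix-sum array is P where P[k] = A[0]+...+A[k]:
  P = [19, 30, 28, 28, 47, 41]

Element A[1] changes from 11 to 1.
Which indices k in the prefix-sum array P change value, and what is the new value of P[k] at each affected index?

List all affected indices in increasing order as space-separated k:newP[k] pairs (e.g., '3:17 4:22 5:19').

P[k] = A[0] + ... + A[k]
P[k] includes A[1] iff k >= 1
Affected indices: 1, 2, ..., 5; delta = -10
  P[1]: 30 + -10 = 20
  P[2]: 28 + -10 = 18
  P[3]: 28 + -10 = 18
  P[4]: 47 + -10 = 37
  P[5]: 41 + -10 = 31

Answer: 1:20 2:18 3:18 4:37 5:31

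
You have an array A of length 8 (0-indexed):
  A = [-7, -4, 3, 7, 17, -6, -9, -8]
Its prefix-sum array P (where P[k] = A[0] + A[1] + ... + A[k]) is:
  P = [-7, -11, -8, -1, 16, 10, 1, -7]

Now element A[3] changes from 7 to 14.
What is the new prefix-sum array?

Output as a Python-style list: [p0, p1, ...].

Answer: [-7, -11, -8, 6, 23, 17, 8, 0]

Derivation:
Change: A[3] 7 -> 14, delta = 7
P[k] for k < 3: unchanged (A[3] not included)
P[k] for k >= 3: shift by delta = 7
  P[0] = -7 + 0 = -7
  P[1] = -11 + 0 = -11
  P[2] = -8 + 0 = -8
  P[3] = -1 + 7 = 6
  P[4] = 16 + 7 = 23
  P[5] = 10 + 7 = 17
  P[6] = 1 + 7 = 8
  P[7] = -7 + 7 = 0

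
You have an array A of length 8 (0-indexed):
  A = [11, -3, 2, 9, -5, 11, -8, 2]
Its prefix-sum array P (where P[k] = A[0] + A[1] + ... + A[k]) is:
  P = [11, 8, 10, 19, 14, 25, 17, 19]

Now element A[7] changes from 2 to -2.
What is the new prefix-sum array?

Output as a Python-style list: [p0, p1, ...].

Change: A[7] 2 -> -2, delta = -4
P[k] for k < 7: unchanged (A[7] not included)
P[k] for k >= 7: shift by delta = -4
  P[0] = 11 + 0 = 11
  P[1] = 8 + 0 = 8
  P[2] = 10 + 0 = 10
  P[3] = 19 + 0 = 19
  P[4] = 14 + 0 = 14
  P[5] = 25 + 0 = 25
  P[6] = 17 + 0 = 17
  P[7] = 19 + -4 = 15

Answer: [11, 8, 10, 19, 14, 25, 17, 15]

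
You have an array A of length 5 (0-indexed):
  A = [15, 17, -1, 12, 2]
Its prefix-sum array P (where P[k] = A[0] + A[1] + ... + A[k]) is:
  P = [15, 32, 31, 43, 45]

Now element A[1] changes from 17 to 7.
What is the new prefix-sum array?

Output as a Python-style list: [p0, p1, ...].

Change: A[1] 17 -> 7, delta = -10
P[k] for k < 1: unchanged (A[1] not included)
P[k] for k >= 1: shift by delta = -10
  P[0] = 15 + 0 = 15
  P[1] = 32 + -10 = 22
  P[2] = 31 + -10 = 21
  P[3] = 43 + -10 = 33
  P[4] = 45 + -10 = 35

Answer: [15, 22, 21, 33, 35]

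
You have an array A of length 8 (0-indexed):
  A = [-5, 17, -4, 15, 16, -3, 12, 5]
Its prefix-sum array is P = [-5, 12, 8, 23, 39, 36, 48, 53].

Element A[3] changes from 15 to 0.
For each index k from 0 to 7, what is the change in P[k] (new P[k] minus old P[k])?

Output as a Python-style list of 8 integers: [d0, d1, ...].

Element change: A[3] 15 -> 0, delta = -15
For k < 3: P[k] unchanged, delta_P[k] = 0
For k >= 3: P[k] shifts by exactly -15
Delta array: [0, 0, 0, -15, -15, -15, -15, -15]

Answer: [0, 0, 0, -15, -15, -15, -15, -15]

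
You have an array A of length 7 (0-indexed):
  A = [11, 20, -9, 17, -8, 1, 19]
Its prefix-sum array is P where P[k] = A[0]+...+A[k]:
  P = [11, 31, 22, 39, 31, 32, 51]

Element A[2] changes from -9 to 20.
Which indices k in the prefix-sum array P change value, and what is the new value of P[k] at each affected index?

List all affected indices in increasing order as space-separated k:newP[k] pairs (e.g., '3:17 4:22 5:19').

P[k] = A[0] + ... + A[k]
P[k] includes A[2] iff k >= 2
Affected indices: 2, 3, ..., 6; delta = 29
  P[2]: 22 + 29 = 51
  P[3]: 39 + 29 = 68
  P[4]: 31 + 29 = 60
  P[5]: 32 + 29 = 61
  P[6]: 51 + 29 = 80

Answer: 2:51 3:68 4:60 5:61 6:80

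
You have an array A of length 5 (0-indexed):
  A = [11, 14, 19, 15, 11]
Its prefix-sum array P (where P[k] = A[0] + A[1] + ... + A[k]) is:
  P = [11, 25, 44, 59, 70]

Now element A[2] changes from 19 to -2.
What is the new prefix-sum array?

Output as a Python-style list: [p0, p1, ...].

Change: A[2] 19 -> -2, delta = -21
P[k] for k < 2: unchanged (A[2] not included)
P[k] for k >= 2: shift by delta = -21
  P[0] = 11 + 0 = 11
  P[1] = 25 + 0 = 25
  P[2] = 44 + -21 = 23
  P[3] = 59 + -21 = 38
  P[4] = 70 + -21 = 49

Answer: [11, 25, 23, 38, 49]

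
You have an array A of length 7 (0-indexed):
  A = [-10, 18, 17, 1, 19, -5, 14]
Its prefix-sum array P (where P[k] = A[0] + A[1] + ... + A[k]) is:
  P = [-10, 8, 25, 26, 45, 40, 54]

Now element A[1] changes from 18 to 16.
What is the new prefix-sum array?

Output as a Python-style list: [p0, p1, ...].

Answer: [-10, 6, 23, 24, 43, 38, 52]

Derivation:
Change: A[1] 18 -> 16, delta = -2
P[k] for k < 1: unchanged (A[1] not included)
P[k] for k >= 1: shift by delta = -2
  P[0] = -10 + 0 = -10
  P[1] = 8 + -2 = 6
  P[2] = 25 + -2 = 23
  P[3] = 26 + -2 = 24
  P[4] = 45 + -2 = 43
  P[5] = 40 + -2 = 38
  P[6] = 54 + -2 = 52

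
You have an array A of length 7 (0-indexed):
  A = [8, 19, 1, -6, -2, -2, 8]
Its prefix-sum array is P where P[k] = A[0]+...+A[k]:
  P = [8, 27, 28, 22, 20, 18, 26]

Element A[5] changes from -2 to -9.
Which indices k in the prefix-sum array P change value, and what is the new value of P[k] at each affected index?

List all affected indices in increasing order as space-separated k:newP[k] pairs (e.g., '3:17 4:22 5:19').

P[k] = A[0] + ... + A[k]
P[k] includes A[5] iff k >= 5
Affected indices: 5, 6, ..., 6; delta = -7
  P[5]: 18 + -7 = 11
  P[6]: 26 + -7 = 19

Answer: 5:11 6:19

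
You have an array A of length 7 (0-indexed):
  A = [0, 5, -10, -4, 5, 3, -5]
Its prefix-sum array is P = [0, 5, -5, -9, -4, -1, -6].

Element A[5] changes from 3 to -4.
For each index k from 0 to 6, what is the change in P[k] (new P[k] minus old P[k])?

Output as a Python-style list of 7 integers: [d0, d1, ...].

Element change: A[5] 3 -> -4, delta = -7
For k < 5: P[k] unchanged, delta_P[k] = 0
For k >= 5: P[k] shifts by exactly -7
Delta array: [0, 0, 0, 0, 0, -7, -7]

Answer: [0, 0, 0, 0, 0, -7, -7]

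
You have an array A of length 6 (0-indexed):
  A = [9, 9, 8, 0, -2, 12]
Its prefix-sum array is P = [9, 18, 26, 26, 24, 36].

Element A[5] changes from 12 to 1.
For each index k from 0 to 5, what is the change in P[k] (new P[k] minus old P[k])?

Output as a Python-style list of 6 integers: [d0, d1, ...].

Answer: [0, 0, 0, 0, 0, -11]

Derivation:
Element change: A[5] 12 -> 1, delta = -11
For k < 5: P[k] unchanged, delta_P[k] = 0
For k >= 5: P[k] shifts by exactly -11
Delta array: [0, 0, 0, 0, 0, -11]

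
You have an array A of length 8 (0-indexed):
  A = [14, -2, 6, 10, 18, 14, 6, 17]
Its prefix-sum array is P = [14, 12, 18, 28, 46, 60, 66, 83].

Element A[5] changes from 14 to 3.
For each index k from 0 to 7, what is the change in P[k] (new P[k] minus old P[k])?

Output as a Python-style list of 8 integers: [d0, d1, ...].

Answer: [0, 0, 0, 0, 0, -11, -11, -11]

Derivation:
Element change: A[5] 14 -> 3, delta = -11
For k < 5: P[k] unchanged, delta_P[k] = 0
For k >= 5: P[k] shifts by exactly -11
Delta array: [0, 0, 0, 0, 0, -11, -11, -11]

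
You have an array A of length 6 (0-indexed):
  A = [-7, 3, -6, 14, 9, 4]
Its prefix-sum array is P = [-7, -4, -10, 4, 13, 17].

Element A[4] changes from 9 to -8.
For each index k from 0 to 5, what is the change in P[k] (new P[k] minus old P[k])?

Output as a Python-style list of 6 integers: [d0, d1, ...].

Element change: A[4] 9 -> -8, delta = -17
For k < 4: P[k] unchanged, delta_P[k] = 0
For k >= 4: P[k] shifts by exactly -17
Delta array: [0, 0, 0, 0, -17, -17]

Answer: [0, 0, 0, 0, -17, -17]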